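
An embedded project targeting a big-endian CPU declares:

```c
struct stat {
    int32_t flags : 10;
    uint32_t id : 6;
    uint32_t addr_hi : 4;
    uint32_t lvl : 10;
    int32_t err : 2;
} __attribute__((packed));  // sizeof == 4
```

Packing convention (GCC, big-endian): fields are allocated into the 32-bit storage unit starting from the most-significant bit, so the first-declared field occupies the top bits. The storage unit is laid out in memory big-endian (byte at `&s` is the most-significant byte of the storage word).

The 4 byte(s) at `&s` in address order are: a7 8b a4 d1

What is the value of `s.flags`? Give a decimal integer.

-354

[0]=0xa7 [1]=0x8b [2]=0xa4 [3]=0xd1 (big-endian) → word 0xa78ba4d1
flags:10 @ bit 22 → (0xa78ba4d1>>22)&0x3ff = 0x29e  ←
id:6 @ bit 16 → (0xa78ba4d1>>16)&0x3f = 0xb
addr_hi:4 @ bit 12 → (0xa78ba4d1>>12)&0xf = 0xa
lvl:10 @ bit 2 → (0xa78ba4d1>>2)&0x3ff = 0x134
err:2 @ bit 0 → (0xa78ba4d1>>0)&0x3 = 0x1
flags signed 10b, MSB=1: 670 - 1024 = -354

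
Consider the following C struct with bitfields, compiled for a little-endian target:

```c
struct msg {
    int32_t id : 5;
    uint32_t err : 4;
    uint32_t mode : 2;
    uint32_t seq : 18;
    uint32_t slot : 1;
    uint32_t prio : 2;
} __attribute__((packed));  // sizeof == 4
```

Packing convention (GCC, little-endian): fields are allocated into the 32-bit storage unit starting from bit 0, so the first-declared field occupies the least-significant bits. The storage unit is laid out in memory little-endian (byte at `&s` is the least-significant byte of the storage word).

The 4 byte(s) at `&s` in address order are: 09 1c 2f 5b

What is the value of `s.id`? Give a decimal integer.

9

[0]=0x09 [1]=0x1c [2]=0x2f [3]=0x5b (little-endian) → word 0x5b2f1c09
id [0+:5] = (word>>0) & 0x1f = 9  ←
err [5+:4] = (word>>5) & 0xf = 0
mode [9+:2] = (word>>9) & 0x3 = 2
seq [11+:18] = (word>>11) & 0x3ffff = 222691
slot [29+:1] = (word>>29) & 0x1 = 0
prio [30+:2] = (word>>30) & 0x3 = 1
id signed 5b, MSB=0: value = 9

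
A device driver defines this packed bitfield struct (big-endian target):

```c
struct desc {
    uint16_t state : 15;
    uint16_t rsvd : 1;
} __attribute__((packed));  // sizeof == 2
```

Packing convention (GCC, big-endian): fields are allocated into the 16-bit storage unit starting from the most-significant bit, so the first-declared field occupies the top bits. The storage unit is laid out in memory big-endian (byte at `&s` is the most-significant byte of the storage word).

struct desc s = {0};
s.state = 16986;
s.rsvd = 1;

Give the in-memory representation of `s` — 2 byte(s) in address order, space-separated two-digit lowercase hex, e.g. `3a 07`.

[1+:15] state=16986 & 0x7fff = 0x425a; word=0x84b4
[0+:1] rsvd=1 & 0x1 = 0x1; word=0x84b5
word = 0x84b5 → big-endian bytes:
  [0]=0x84  [1]=0xb5

84 b5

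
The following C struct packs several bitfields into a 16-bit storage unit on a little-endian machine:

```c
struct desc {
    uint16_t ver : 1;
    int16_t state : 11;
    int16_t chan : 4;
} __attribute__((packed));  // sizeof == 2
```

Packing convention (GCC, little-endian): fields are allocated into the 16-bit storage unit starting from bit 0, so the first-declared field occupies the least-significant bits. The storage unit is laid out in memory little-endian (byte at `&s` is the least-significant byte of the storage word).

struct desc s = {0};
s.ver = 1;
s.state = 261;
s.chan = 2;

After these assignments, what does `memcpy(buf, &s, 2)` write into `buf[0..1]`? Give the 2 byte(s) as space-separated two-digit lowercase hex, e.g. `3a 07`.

0b 22

ver:1 = 1 → 0x1 << 0 → word 0x0001
state:11 = 261 → 0x105 << 1 → word 0x020b
chan:4 = 2 → 0x2 << 12 → word 0x220b
word = 0x220b → little-endian bytes:
  [0]=0x0b  [1]=0x22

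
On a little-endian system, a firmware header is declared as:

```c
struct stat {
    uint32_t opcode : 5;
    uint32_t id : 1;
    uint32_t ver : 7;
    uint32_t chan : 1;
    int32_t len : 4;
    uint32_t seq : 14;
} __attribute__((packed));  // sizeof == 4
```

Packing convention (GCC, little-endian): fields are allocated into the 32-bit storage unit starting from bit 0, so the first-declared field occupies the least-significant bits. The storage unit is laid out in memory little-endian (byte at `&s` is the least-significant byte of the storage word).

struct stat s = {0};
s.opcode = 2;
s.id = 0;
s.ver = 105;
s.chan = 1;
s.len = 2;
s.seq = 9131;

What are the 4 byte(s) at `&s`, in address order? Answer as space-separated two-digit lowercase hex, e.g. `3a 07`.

opcode (5b) val=2 bits=0x2 at bit 0: 0x00000002
id (1b) val=0 bits=0x0 at bit 5: 0x00000002
ver (7b) val=105 bits=0x69 at bit 6: 0x00001a42
chan (1b) val=1 bits=0x1 at bit 13: 0x00003a42
len (4b) val=2 bits=0x2 at bit 14: 0x0000ba42
seq (14b) val=9131 bits=0x23ab at bit 18: 0x8eacba42
word = 0x8eacba42 → little-endian bytes:
  [0]=0x42  [1]=0xba  [2]=0xac  [3]=0x8e

42 ba ac 8e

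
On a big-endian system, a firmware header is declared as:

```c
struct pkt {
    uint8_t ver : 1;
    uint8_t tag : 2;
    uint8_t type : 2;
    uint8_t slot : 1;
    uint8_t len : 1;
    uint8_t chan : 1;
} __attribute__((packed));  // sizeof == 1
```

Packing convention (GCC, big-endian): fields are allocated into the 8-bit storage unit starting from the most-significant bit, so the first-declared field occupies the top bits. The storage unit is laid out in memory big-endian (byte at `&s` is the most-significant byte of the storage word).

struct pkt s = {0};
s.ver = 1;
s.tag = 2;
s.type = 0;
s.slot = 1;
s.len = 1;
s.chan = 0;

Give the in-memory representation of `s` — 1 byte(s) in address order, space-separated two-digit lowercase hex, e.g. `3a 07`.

c6

ver (1b) val=1 bits=0x1 at bit 7: 0x80
tag (2b) val=2 bits=0x2 at bit 5: 0xc0
type (2b) val=0 bits=0x0 at bit 3: 0xc0
slot (1b) val=1 bits=0x1 at bit 2: 0xc4
len (1b) val=1 bits=0x1 at bit 1: 0xc6
chan (1b) val=0 bits=0x0 at bit 0: 0xc6
word = 0xc6 → big-endian bytes:
  [0]=0xc6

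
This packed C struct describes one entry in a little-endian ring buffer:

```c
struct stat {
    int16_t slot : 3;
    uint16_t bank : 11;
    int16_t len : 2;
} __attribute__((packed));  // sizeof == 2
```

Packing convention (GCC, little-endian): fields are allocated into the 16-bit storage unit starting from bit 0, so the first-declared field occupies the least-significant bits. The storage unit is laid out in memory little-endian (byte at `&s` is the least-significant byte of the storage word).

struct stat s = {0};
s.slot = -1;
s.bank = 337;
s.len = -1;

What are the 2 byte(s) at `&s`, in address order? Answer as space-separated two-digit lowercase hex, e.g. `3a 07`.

8f ca

slot:3 = -1 → 0x7 << 0 → word 0x0007
bank:11 = 337 → 0x151 << 3 → word 0x0a8f
len:2 = -1 → 0x3 << 14 → word 0xca8f
word = 0xca8f → little-endian bytes:
  [0]=0x8f  [1]=0xca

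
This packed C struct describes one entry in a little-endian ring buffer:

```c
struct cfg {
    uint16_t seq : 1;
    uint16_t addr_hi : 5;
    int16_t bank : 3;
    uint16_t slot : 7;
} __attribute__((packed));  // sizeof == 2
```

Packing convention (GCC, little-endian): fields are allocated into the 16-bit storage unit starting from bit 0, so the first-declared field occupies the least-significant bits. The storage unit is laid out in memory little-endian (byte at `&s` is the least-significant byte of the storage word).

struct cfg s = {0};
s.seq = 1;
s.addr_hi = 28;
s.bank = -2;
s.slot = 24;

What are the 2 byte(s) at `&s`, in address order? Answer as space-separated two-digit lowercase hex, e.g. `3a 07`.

b9 31

[0+:1] seq=1 & 0x1 = 0x1; word=0x0001
[1+:5] addr_hi=28 & 0x1f = 0x1c; word=0x0039
[6+:3] bank=-2 & 0x7 = 0x6; word=0x01b9
[9+:7] slot=24 & 0x7f = 0x18; word=0x31b9
word = 0x31b9 → little-endian bytes:
  [0]=0xb9  [1]=0x31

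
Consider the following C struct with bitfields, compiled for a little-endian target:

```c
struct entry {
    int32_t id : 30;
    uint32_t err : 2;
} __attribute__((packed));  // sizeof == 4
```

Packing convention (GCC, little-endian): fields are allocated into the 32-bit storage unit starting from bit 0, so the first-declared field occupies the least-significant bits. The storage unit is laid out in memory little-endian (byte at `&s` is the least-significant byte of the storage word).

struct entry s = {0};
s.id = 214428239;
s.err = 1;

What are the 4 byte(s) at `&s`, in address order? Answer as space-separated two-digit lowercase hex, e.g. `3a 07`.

4f ea c7 4c

id:30 = 214428239 → 0xcc7ea4f << 0 → word 0x0cc7ea4f
err:2 = 1 → 0x1 << 30 → word 0x4cc7ea4f
word = 0x4cc7ea4f → little-endian bytes:
  [0]=0x4f  [1]=0xea  [2]=0xc7  [3]=0x4c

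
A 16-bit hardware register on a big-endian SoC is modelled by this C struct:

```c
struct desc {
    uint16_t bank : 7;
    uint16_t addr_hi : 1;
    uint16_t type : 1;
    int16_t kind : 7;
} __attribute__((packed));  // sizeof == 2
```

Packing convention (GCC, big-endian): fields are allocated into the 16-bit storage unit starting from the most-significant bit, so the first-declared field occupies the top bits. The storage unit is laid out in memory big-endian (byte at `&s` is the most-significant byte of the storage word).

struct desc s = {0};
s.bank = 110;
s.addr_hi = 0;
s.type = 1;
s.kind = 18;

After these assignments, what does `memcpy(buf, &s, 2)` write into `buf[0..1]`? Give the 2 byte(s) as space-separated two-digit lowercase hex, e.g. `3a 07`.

dc 92

[9+:7] bank=110 & 0x7f = 0x6e; word=0xdc00
[8+:1] addr_hi=0 & 0x1 = 0x0; word=0xdc00
[7+:1] type=1 & 0x1 = 0x1; word=0xdc80
[0+:7] kind=18 & 0x7f = 0x12; word=0xdc92
word = 0xdc92 → big-endian bytes:
  [0]=0xdc  [1]=0x92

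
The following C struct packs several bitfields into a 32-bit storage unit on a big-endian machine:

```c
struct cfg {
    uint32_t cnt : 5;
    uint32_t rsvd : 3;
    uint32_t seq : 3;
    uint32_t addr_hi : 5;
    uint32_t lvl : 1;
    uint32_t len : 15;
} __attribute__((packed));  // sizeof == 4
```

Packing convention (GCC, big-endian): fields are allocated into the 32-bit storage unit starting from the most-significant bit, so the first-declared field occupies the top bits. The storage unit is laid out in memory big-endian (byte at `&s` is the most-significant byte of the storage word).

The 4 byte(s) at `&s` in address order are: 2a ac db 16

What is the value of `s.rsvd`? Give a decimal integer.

2

[0]=0x2a [1]=0xac [2]=0xdb [3]=0x16 (big-endian) → word 0x2aacdb16
cnt [27+:5] = (word>>27) & 0x1f = 5
rsvd [24+:3] = (word>>24) & 0x7 = 2  ←
seq [21+:3] = (word>>21) & 0x7 = 5
addr_hi [16+:5] = (word>>16) & 0x1f = 12
lvl [15+:1] = (word>>15) & 0x1 = 1
len [0+:15] = (word>>0) & 0x7fff = 23318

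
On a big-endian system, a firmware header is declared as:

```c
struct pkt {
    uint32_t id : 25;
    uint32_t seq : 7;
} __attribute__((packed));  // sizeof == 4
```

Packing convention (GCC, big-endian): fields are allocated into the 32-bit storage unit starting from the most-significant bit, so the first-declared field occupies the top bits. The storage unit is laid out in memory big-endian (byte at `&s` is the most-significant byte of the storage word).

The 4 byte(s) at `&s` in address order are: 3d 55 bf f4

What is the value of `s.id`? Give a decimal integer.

8039295

[0]=0x3d [1]=0x55 [2]=0xbf [3]=0xf4 (big-endian) → word 0x3d55bff4
id [7+:25] = (word>>7) & 0x1ffffff = 8039295  ←
seq [0+:7] = (word>>0) & 0x7f = 116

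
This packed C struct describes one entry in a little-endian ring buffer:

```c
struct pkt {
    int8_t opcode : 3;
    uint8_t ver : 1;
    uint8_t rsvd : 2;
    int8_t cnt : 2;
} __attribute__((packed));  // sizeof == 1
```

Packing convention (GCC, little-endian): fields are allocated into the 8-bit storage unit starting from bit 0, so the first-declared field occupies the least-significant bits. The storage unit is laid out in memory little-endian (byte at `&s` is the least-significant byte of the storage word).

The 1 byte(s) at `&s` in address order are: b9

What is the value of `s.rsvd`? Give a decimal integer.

[0]=0xb9 (little-endian) → word 0xb9
opcode:3 @ bit 0 → (0xb9>>0)&0x7 = 0x1
ver:1 @ bit 3 → (0xb9>>3)&0x1 = 0x1
rsvd:2 @ bit 4 → (0xb9>>4)&0x3 = 0x3  ←
cnt:2 @ bit 6 → (0xb9>>6)&0x3 = 0x2

3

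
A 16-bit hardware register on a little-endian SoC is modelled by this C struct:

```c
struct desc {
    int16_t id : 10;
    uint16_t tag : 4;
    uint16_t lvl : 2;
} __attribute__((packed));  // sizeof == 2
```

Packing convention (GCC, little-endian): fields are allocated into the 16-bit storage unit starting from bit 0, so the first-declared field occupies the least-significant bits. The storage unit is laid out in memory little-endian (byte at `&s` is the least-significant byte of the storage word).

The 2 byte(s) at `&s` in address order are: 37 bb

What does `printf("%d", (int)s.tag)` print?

14

[0]=0x37 [1]=0xbb (little-endian) → word 0xbb37
id:10 @ bit 0 → (0xbb37>>0)&0x3ff = 0x337
tag:4 @ bit 10 → (0xbb37>>10)&0xf = 0xe  ←
lvl:2 @ bit 14 → (0xbb37>>14)&0x3 = 0x2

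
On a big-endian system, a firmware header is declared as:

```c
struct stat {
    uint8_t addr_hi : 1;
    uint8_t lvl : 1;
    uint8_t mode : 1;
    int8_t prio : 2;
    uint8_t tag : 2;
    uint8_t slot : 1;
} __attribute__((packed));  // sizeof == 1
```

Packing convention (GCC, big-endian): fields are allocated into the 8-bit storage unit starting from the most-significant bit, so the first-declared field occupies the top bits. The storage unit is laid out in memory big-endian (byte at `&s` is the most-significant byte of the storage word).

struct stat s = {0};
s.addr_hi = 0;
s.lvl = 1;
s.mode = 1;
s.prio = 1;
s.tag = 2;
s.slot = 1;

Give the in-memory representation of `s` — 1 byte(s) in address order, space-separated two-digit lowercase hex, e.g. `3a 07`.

[7+:1] addr_hi=0 & 0x1 = 0x0; word=0x00
[6+:1] lvl=1 & 0x1 = 0x1; word=0x40
[5+:1] mode=1 & 0x1 = 0x1; word=0x60
[3+:2] prio=1 & 0x3 = 0x1; word=0x68
[1+:2] tag=2 & 0x3 = 0x2; word=0x6c
[0+:1] slot=1 & 0x1 = 0x1; word=0x6d
word = 0x6d → big-endian bytes:
  [0]=0x6d

6d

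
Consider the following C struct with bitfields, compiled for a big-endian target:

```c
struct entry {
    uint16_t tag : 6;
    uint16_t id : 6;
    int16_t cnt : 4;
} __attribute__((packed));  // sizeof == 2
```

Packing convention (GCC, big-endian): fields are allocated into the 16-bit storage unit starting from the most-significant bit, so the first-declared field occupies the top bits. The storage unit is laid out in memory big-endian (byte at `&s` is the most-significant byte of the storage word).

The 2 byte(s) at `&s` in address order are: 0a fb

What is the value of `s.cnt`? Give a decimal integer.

[0]=0x0a [1]=0xfb (big-endian) → word 0x0afb
tag:6 @ bit 10 → (0x0afb>>10)&0x3f = 0x2
id:6 @ bit 4 → (0x0afb>>4)&0x3f = 0x2f
cnt:4 @ bit 0 → (0x0afb>>0)&0xf = 0xb  ←
cnt signed 4b, MSB=1: 11 - 16 = -5

-5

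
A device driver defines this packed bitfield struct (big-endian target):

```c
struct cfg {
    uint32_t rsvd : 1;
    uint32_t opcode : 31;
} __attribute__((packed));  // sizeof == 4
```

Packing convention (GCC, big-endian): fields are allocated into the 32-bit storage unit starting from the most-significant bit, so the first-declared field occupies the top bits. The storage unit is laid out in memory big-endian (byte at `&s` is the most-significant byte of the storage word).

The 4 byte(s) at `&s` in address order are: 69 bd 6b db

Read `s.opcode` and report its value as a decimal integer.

[0]=0x69 [1]=0xbd [2]=0x6b [3]=0xdb (big-endian) → word 0x69bd6bdb
rsvd [31+:1] = (word>>31) & 0x1 = 0
opcode [0+:31] = (word>>0) & 0x7fffffff = 1774021595  ←

1774021595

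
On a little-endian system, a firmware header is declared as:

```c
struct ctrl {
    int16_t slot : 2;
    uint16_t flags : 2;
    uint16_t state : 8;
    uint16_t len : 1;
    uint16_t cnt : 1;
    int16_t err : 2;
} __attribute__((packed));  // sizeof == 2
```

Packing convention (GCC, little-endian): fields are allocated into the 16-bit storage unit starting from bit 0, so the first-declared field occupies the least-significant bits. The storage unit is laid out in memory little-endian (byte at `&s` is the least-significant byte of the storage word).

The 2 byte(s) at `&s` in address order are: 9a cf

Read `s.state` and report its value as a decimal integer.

[0]=0x9a [1]=0xcf (little-endian) → word 0xcf9a
slot:2 @ bit 0 → (0xcf9a>>0)&0x3 = 0x2
flags:2 @ bit 2 → (0xcf9a>>2)&0x3 = 0x2
state:8 @ bit 4 → (0xcf9a>>4)&0xff = 0xf9  ←
len:1 @ bit 12 → (0xcf9a>>12)&0x1 = 0x0
cnt:1 @ bit 13 → (0xcf9a>>13)&0x1 = 0x0
err:2 @ bit 14 → (0xcf9a>>14)&0x3 = 0x3

249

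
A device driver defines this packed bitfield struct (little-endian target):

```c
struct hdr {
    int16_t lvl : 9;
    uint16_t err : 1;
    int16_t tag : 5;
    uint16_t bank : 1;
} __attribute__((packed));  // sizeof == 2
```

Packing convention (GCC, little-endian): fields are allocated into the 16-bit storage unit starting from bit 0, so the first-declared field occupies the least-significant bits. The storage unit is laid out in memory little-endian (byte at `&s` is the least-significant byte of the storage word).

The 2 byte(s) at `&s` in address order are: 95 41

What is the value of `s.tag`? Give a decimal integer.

[0]=0x95 [1]=0x41 (little-endian) → word 0x4195
lvl:9 @ bit 0 → (0x4195>>0)&0x1ff = 0x195
err:1 @ bit 9 → (0x4195>>9)&0x1 = 0x0
tag:5 @ bit 10 → (0x4195>>10)&0x1f = 0x10  ←
bank:1 @ bit 15 → (0x4195>>15)&0x1 = 0x0
tag signed 5b, MSB=1: 16 - 32 = -16

-16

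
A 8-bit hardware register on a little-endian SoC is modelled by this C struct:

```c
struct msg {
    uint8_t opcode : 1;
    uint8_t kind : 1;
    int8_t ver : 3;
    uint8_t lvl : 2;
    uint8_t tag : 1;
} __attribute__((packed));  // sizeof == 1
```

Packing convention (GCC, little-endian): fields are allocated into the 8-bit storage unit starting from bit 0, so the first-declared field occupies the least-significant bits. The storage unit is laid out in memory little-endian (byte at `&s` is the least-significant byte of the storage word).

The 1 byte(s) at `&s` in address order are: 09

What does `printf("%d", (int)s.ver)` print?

2

[0]=0x09 (little-endian) → word 0x09
opcode:1 @ bit 0 → (0x09>>0)&0x1 = 0x1
kind:1 @ bit 1 → (0x09>>1)&0x1 = 0x0
ver:3 @ bit 2 → (0x09>>2)&0x7 = 0x2  ←
lvl:2 @ bit 5 → (0x09>>5)&0x3 = 0x0
tag:1 @ bit 7 → (0x09>>7)&0x1 = 0x0
ver signed 3b, MSB=0: value = 2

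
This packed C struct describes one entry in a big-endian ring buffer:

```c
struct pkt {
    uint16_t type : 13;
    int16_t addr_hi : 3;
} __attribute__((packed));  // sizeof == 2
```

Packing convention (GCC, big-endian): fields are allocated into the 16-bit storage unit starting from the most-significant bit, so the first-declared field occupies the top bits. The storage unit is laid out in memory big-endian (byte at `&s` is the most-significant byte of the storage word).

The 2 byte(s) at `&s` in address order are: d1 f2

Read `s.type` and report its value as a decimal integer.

[0]=0xd1 [1]=0xf2 (big-endian) → word 0xd1f2
type [3+:13] = (word>>3) & 0x1fff = 6718  ←
addr_hi [0+:3] = (word>>0) & 0x7 = 2

6718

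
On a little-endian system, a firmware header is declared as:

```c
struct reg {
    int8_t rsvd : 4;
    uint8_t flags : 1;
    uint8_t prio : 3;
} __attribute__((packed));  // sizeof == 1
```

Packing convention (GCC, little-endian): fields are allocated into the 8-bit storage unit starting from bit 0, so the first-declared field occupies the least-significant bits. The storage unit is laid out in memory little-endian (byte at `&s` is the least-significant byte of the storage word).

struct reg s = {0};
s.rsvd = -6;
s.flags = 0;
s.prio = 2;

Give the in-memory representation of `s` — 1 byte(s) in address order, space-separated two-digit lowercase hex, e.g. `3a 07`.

[0+:4] rsvd=-6 & 0xf = 0xa; word=0x0a
[4+:1] flags=0 & 0x1 = 0x0; word=0x0a
[5+:3] prio=2 & 0x7 = 0x2; word=0x4a
word = 0x4a → little-endian bytes:
  [0]=0x4a

4a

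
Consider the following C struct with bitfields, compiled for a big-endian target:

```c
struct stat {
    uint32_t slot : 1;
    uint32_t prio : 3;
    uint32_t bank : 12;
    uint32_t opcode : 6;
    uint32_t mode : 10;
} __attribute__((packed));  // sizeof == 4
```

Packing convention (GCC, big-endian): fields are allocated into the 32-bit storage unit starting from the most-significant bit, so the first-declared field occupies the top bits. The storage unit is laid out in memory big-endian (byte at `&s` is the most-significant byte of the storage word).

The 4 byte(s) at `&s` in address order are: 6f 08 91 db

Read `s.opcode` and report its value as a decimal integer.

36

[0]=0x6f [1]=0x08 [2]=0x91 [3]=0xdb (big-endian) → word 0x6f0891db
slot:1 @ bit 31 → (0x6f0891db>>31)&0x1 = 0x0
prio:3 @ bit 28 → (0x6f0891db>>28)&0x7 = 0x6
bank:12 @ bit 16 → (0x6f0891db>>16)&0xfff = 0xf08
opcode:6 @ bit 10 → (0x6f0891db>>10)&0x3f = 0x24  ←
mode:10 @ bit 0 → (0x6f0891db>>0)&0x3ff = 0x1db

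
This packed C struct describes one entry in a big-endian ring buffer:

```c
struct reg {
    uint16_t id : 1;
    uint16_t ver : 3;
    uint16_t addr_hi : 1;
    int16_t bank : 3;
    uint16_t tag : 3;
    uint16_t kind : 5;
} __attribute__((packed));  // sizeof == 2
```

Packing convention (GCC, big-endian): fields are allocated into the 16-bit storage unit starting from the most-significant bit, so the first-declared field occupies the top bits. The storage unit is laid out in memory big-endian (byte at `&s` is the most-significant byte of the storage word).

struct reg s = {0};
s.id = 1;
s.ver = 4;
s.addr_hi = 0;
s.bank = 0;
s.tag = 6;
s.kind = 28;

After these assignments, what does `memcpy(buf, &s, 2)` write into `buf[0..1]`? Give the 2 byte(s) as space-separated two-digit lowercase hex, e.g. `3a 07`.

id (1b) val=1 bits=0x1 at bit 15: 0x8000
ver (3b) val=4 bits=0x4 at bit 12: 0xc000
addr_hi (1b) val=0 bits=0x0 at bit 11: 0xc000
bank (3b) val=0 bits=0x0 at bit 8: 0xc000
tag (3b) val=6 bits=0x6 at bit 5: 0xc0c0
kind (5b) val=28 bits=0x1c at bit 0: 0xc0dc
word = 0xc0dc → big-endian bytes:
  [0]=0xc0  [1]=0xdc

c0 dc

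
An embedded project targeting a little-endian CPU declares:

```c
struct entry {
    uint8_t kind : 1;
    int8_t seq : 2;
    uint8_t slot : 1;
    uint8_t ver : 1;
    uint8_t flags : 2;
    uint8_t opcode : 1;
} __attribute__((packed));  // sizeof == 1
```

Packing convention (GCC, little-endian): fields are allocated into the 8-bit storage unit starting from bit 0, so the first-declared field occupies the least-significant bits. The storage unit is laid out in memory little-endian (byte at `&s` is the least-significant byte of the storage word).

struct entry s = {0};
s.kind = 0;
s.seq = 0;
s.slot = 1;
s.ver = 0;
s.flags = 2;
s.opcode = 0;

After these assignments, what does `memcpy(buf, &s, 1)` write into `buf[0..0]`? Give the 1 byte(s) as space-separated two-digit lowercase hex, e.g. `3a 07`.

kind:1 = 0 → 0x0 << 0 → word 0x00
seq:2 = 0 → 0x0 << 1 → word 0x00
slot:1 = 1 → 0x1 << 3 → word 0x08
ver:1 = 0 → 0x0 << 4 → word 0x08
flags:2 = 2 → 0x2 << 5 → word 0x48
opcode:1 = 0 → 0x0 << 7 → word 0x48
word = 0x48 → little-endian bytes:
  [0]=0x48

48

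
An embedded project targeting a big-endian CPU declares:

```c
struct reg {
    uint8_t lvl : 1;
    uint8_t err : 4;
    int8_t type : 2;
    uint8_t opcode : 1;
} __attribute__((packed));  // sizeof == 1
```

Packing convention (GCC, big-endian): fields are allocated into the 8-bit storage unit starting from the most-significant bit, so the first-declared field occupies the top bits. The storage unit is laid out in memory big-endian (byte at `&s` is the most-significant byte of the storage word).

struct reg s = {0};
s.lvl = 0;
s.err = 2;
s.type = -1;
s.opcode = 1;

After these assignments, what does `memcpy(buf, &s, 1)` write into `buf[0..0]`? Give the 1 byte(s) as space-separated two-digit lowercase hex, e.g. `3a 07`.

[7+:1] lvl=0 & 0x1 = 0x0; word=0x00
[3+:4] err=2 & 0xf = 0x2; word=0x10
[1+:2] type=-1 & 0x3 = 0x3; word=0x16
[0+:1] opcode=1 & 0x1 = 0x1; word=0x17
word = 0x17 → big-endian bytes:
  [0]=0x17

17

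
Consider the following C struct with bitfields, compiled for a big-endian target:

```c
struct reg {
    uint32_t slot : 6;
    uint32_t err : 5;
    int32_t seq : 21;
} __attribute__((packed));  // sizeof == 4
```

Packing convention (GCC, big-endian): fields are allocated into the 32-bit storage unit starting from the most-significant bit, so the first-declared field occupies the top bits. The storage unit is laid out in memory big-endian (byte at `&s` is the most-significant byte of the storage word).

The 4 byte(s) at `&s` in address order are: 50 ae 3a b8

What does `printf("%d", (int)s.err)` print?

[0]=0x50 [1]=0xae [2]=0x3a [3]=0xb8 (big-endian) → word 0x50ae3ab8
slot [26+:6] = (word>>26) & 0x3f = 20
err [21+:5] = (word>>21) & 0x1f = 5  ←
seq [0+:21] = (word>>0) & 0x1fffff = 932536

5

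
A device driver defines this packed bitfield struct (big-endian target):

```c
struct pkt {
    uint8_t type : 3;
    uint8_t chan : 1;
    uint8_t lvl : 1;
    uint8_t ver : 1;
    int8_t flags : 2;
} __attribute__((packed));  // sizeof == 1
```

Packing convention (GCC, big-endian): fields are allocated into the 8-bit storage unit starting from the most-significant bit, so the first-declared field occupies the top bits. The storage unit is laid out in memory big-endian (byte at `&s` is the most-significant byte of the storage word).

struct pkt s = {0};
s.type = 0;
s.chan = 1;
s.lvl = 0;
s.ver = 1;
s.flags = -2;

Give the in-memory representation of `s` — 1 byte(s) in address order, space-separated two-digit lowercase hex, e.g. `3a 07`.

16

type:3 = 0 → 0x0 << 5 → word 0x00
chan:1 = 1 → 0x1 << 4 → word 0x10
lvl:1 = 0 → 0x0 << 3 → word 0x10
ver:1 = 1 → 0x1 << 2 → word 0x14
flags:2 = -2 → 0x2 << 0 → word 0x16
word = 0x16 → big-endian bytes:
  [0]=0x16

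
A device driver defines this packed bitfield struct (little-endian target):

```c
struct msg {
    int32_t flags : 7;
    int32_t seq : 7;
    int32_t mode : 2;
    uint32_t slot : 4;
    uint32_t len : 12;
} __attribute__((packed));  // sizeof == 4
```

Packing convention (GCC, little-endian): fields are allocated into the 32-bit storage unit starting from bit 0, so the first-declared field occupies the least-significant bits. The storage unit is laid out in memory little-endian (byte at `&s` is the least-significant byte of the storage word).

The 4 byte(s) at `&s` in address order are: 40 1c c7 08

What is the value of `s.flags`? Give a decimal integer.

[0]=0x40 [1]=0x1c [2]=0xc7 [3]=0x08 (little-endian) → word 0x08c71c40
flags [0+:7] = (word>>0) & 0x7f = 64  ←
seq [7+:7] = (word>>7) & 0x7f = 56
mode [14+:2] = (word>>14) & 0x3 = 0
slot [16+:4] = (word>>16) & 0xf = 7
len [20+:12] = (word>>20) & 0xfff = 140
flags signed 7b, MSB=1: 64 - 128 = -64

-64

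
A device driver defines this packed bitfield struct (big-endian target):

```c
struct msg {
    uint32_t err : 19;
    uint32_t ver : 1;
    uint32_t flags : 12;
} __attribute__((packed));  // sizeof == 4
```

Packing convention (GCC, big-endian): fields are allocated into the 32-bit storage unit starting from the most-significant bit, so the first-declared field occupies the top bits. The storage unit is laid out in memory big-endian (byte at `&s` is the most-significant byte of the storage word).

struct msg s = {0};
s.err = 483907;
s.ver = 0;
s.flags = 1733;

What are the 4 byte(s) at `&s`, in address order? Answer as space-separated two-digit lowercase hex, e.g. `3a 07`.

ec 48 66 c5

[13+:19] err=483907 & 0x7ffff = 0x76243; word=0xec486000
[12+:1] ver=0 & 0x1 = 0x0; word=0xec486000
[0+:12] flags=1733 & 0xfff = 0x6c5; word=0xec4866c5
word = 0xec4866c5 → big-endian bytes:
  [0]=0xec  [1]=0x48  [2]=0x66  [3]=0xc5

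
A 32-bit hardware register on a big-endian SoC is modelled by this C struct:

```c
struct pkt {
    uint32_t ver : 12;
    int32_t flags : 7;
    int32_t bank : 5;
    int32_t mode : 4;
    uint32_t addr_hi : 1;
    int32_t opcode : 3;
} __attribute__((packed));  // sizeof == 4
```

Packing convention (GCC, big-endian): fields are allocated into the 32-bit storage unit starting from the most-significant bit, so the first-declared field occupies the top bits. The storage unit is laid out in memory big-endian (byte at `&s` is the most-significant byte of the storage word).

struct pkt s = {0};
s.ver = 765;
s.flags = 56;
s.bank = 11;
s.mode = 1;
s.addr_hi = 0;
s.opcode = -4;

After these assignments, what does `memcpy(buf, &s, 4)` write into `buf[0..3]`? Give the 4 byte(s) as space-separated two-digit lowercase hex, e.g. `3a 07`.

2f d7 0b 14

[20+:12] ver=765 & 0xfff = 0x2fd; word=0x2fd00000
[13+:7] flags=56 & 0x7f = 0x38; word=0x2fd70000
[8+:5] bank=11 & 0x1f = 0xb; word=0x2fd70b00
[4+:4] mode=1 & 0xf = 0x1; word=0x2fd70b10
[3+:1] addr_hi=0 & 0x1 = 0x0; word=0x2fd70b10
[0+:3] opcode=-4 & 0x7 = 0x4; word=0x2fd70b14
word = 0x2fd70b14 → big-endian bytes:
  [0]=0x2f  [1]=0xd7  [2]=0x0b  [3]=0x14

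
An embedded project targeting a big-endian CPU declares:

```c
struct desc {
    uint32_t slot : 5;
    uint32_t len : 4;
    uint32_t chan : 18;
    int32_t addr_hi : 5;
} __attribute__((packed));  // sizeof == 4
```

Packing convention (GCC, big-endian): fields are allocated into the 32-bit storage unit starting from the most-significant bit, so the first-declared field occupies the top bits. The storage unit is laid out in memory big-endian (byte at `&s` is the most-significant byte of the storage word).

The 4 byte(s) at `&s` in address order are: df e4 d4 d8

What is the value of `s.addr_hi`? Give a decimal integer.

-8

[0]=0xdf [1]=0xe4 [2]=0xd4 [3]=0xd8 (big-endian) → word 0xdfe4d4d8
slot:5 @ bit 27 → (0xdfe4d4d8>>27)&0x1f = 0x1b
len:4 @ bit 23 → (0xdfe4d4d8>>23)&0xf = 0xf
chan:18 @ bit 5 → (0xdfe4d4d8>>5)&0x3ffff = 0x326a6
addr_hi:5 @ bit 0 → (0xdfe4d4d8>>0)&0x1f = 0x18  ←
addr_hi signed 5b, MSB=1: 24 - 32 = -8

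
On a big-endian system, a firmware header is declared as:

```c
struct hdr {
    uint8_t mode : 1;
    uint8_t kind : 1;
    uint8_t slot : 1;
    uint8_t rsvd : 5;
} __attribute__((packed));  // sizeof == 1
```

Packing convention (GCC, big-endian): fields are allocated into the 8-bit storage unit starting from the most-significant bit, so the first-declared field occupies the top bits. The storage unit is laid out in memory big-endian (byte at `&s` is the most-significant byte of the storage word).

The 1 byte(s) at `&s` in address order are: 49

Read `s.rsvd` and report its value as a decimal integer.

[0]=0x49 (big-endian) → word 0x49
mode:1 @ bit 7 → (0x49>>7)&0x1 = 0x0
kind:1 @ bit 6 → (0x49>>6)&0x1 = 0x1
slot:1 @ bit 5 → (0x49>>5)&0x1 = 0x0
rsvd:5 @ bit 0 → (0x49>>0)&0x1f = 0x9  ←

9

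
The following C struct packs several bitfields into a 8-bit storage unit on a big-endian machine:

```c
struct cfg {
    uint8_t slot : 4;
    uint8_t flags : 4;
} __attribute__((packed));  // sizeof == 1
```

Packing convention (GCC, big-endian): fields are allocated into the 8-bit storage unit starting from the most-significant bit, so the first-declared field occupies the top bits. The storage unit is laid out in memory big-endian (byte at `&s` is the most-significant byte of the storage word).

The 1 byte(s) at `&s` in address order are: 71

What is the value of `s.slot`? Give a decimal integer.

7

[0]=0x71 (big-endian) → word 0x71
slot:4 @ bit 4 → (0x71>>4)&0xf = 0x7  ←
flags:4 @ bit 0 → (0x71>>0)&0xf = 0x1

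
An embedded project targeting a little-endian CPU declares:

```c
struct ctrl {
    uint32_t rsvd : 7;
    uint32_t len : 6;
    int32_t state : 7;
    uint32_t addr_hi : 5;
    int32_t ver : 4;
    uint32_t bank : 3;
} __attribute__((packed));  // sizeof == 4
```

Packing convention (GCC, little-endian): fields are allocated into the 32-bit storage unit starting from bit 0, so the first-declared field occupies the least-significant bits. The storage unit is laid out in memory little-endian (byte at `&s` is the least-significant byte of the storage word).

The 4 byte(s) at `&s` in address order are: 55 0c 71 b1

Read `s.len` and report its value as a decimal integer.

[0]=0x55 [1]=0x0c [2]=0x71 [3]=0xb1 (little-endian) → word 0xb1710c55
rsvd [0+:7] = (word>>0) & 0x7f = 85
len [7+:6] = (word>>7) & 0x3f = 24  ←
state [13+:7] = (word>>13) & 0x7f = 8
addr_hi [20+:5] = (word>>20) & 0x1f = 23
ver [25+:4] = (word>>25) & 0xf = 8
bank [29+:3] = (word>>29) & 0x7 = 5

24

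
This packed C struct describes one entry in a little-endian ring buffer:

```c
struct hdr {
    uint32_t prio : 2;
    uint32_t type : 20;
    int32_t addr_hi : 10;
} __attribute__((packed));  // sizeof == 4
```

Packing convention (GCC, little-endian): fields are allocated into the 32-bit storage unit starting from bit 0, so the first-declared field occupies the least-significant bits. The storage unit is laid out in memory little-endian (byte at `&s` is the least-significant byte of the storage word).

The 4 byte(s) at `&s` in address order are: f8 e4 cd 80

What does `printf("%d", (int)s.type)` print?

[0]=0xf8 [1]=0xe4 [2]=0xcd [3]=0x80 (little-endian) → word 0x80cde4f8
prio [0+:2] = (word>>0) & 0x3 = 0
type [2+:20] = (word>>2) & 0xfffff = 227646  ←
addr_hi [22+:10] = (word>>22) & 0x3ff = 515

227646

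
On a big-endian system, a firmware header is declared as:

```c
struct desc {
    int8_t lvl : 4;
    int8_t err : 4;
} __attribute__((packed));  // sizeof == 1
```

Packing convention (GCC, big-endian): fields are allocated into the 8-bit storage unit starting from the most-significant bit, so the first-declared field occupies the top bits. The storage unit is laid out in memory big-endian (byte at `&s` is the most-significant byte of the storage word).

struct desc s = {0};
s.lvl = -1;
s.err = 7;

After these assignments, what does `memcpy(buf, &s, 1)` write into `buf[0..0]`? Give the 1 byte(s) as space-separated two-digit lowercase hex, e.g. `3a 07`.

[4+:4] lvl=-1 & 0xf = 0xf; word=0xf0
[0+:4] err=7 & 0xf = 0x7; word=0xf7
word = 0xf7 → big-endian bytes:
  [0]=0xf7

f7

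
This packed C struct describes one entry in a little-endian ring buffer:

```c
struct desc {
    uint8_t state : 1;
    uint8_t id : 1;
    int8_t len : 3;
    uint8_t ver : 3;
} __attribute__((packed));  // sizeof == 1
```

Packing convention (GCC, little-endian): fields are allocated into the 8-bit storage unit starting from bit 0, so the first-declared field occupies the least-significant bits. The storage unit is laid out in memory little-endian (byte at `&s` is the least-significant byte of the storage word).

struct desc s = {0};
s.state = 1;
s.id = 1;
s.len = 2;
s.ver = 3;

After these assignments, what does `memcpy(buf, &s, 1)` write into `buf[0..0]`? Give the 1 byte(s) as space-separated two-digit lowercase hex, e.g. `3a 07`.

6b

state (1b) val=1 bits=0x1 at bit 0: 0x01
id (1b) val=1 bits=0x1 at bit 1: 0x03
len (3b) val=2 bits=0x2 at bit 2: 0x0b
ver (3b) val=3 bits=0x3 at bit 5: 0x6b
word = 0x6b → little-endian bytes:
  [0]=0x6b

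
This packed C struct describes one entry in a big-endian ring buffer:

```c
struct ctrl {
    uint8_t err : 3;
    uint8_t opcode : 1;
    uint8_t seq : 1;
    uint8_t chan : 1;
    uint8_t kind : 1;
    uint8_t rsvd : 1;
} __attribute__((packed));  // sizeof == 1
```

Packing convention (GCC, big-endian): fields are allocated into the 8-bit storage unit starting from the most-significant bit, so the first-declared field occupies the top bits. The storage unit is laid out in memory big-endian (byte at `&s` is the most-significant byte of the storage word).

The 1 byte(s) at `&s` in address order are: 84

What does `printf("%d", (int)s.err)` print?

4

[0]=0x84 (big-endian) → word 0x84
err [5+:3] = (word>>5) & 0x7 = 4  ←
opcode [4+:1] = (word>>4) & 0x1 = 0
seq [3+:1] = (word>>3) & 0x1 = 0
chan [2+:1] = (word>>2) & 0x1 = 1
kind [1+:1] = (word>>1) & 0x1 = 0
rsvd [0+:1] = (word>>0) & 0x1 = 0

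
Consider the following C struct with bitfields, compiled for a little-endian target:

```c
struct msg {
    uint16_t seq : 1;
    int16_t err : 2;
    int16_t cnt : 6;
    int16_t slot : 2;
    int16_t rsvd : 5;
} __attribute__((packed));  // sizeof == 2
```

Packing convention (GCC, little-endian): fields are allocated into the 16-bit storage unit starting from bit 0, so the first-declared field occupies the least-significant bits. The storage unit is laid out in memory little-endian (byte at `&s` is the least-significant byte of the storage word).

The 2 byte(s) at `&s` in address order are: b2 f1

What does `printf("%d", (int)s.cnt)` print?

-10

[0]=0xb2 [1]=0xf1 (little-endian) → word 0xf1b2
seq [0+:1] = (word>>0) & 0x1 = 0
err [1+:2] = (word>>1) & 0x3 = 1
cnt [3+:6] = (word>>3) & 0x3f = 54  ←
slot [9+:2] = (word>>9) & 0x3 = 0
rsvd [11+:5] = (word>>11) & 0x1f = 30
cnt signed 6b, MSB=1: 54 - 64 = -10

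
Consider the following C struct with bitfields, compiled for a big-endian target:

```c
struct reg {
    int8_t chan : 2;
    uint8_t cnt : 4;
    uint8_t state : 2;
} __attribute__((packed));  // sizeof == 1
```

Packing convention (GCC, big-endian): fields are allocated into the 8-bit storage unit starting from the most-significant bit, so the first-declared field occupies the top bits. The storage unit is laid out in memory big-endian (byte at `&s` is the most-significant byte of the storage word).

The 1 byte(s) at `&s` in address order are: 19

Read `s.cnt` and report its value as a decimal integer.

[0]=0x19 (big-endian) → word 0x19
chan:2 @ bit 6 → (0x19>>6)&0x3 = 0x0
cnt:4 @ bit 2 → (0x19>>2)&0xf = 0x6  ←
state:2 @ bit 0 → (0x19>>0)&0x3 = 0x1

6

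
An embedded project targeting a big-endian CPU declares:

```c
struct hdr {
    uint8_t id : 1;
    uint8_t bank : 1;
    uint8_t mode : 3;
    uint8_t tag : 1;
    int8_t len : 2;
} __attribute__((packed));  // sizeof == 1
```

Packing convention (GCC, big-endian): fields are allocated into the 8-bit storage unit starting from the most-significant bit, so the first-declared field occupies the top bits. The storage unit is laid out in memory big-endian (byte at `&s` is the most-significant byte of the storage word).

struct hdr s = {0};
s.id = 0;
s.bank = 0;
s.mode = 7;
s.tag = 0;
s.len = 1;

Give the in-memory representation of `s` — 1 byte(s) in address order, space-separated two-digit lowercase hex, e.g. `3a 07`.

id (1b) val=0 bits=0x0 at bit 7: 0x00
bank (1b) val=0 bits=0x0 at bit 6: 0x00
mode (3b) val=7 bits=0x7 at bit 3: 0x38
tag (1b) val=0 bits=0x0 at bit 2: 0x38
len (2b) val=1 bits=0x1 at bit 0: 0x39
word = 0x39 → big-endian bytes:
  [0]=0x39

39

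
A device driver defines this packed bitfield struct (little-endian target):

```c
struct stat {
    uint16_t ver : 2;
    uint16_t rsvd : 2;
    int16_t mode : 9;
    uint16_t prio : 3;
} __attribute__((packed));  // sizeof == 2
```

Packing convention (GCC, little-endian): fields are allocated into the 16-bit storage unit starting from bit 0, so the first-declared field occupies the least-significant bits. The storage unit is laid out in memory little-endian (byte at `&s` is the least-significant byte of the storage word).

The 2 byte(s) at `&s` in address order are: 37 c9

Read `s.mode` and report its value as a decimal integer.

147

[0]=0x37 [1]=0xc9 (little-endian) → word 0xc937
ver:2 @ bit 0 → (0xc937>>0)&0x3 = 0x3
rsvd:2 @ bit 2 → (0xc937>>2)&0x3 = 0x1
mode:9 @ bit 4 → (0xc937>>4)&0x1ff = 0x93  ←
prio:3 @ bit 13 → (0xc937>>13)&0x7 = 0x6
mode signed 9b, MSB=0: value = 147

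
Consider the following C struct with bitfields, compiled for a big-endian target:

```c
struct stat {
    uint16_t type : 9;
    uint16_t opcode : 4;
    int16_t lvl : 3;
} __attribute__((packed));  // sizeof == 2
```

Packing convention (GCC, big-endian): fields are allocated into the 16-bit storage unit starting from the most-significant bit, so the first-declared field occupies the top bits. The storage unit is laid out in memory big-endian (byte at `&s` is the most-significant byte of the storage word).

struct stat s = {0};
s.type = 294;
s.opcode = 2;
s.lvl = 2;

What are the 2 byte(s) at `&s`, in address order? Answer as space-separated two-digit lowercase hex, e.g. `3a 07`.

93 12

type:9 = 294 → 0x126 << 7 → word 0x9300
opcode:4 = 2 → 0x2 << 3 → word 0x9310
lvl:3 = 2 → 0x2 << 0 → word 0x9312
word = 0x9312 → big-endian bytes:
  [0]=0x93  [1]=0x12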